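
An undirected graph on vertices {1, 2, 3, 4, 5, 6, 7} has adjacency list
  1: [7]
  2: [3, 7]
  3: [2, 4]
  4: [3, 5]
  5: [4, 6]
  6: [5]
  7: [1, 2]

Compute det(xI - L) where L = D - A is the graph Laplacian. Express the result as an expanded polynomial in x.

x^7 - 12x^6 + 55x^5 - 120x^4 + 126x^3 - 56x^2 + 7x

Each diagonal entry of L is the vertex degree and each off-diagonal entry is -1 where an edge is present, 0 otherwise; in the order [1, 2, 3, 4, 5, 6, 7] the diagonal is [1, 2, 2, 2, 2, 1, 2]. Computing det(xI - L) by cofactor expansion (or equivalently via sum-over-permutations) gives x^7 - 12x^6 + 55x^5 - 120x^4 + 126x^3 - 56x^2 + 7x. The coefficient of x^6 equals -trace(L) = -12, matching the sum of degrees. By the matrix-tree theorem the graph has (1/7) * product of the nonzero eigenvalues = 1 spanning tree. The largest eigenvalue, 3.8019, is at most the vertex count 7.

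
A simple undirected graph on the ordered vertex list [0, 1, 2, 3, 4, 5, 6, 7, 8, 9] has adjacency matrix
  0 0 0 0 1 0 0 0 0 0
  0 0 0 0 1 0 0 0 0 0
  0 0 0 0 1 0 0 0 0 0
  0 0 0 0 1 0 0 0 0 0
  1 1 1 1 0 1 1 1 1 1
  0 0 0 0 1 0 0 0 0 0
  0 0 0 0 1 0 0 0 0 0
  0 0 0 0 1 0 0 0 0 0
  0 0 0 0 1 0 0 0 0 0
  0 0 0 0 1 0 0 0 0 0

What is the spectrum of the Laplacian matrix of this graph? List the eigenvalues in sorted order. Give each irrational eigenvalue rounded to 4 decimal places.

Reading degrees in the order [0, 1, 2, 3, 4, 5, 6, 7, 8, 9] gives [1, 1, 1, 1, 9, 1, 1, 1, 1, 1]; set D = diag(1, 1, 1, 1, 9, 1, 1, 1, 1, 1) and form L = D - A. L is symmetric positive semidefinite, so every eigenvalue is real and nonnegative. The eigenvalues sum to 18, which equals trace(L) = 2|E|.

[0, 1, 1, 1, 1, 1, 1, 1, 1, 10]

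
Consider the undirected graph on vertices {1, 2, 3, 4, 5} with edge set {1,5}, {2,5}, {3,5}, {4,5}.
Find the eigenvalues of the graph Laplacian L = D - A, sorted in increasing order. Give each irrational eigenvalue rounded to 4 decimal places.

[0, 1, 1, 1, 5]

With the vertex order [1, 2, 3, 4, 5], the degrees are [1, 1, 1, 1, 4], giving D = diag(1, 1, 1, 1, 4) and L = D - A. The multiplicity of 0 as a Laplacian eigenvalue equals the number of connected components. By the matrix-tree theorem the graph has (1/5) * product of the nonzero eigenvalues = 1 spanning tree.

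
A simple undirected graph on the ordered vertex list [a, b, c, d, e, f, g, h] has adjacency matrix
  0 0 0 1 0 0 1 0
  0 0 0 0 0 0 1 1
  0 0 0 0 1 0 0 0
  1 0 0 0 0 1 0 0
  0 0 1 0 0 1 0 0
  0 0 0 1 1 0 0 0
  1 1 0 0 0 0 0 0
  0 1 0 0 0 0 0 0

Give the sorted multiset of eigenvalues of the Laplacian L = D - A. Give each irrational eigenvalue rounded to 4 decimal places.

[0, 0.1522, 0.5858, 1.2346, 2, 2.7654, 3.4142, 3.8478]

With the vertex order [a, b, c, d, e, f, g, h], the degrees are [2, 2, 1, 2, 2, 2, 2, 1], giving D = diag(2, 2, 1, 2, 2, 2, 2, 1) and L = D - A. Since every row of L sums to 0, the all-ones vector is in the kernel and 0 is an eigenvalue. The single zero eigenvalue shows the graph is connected. The eigenvalues sum to 14, which equals trace(L) = 2|E|.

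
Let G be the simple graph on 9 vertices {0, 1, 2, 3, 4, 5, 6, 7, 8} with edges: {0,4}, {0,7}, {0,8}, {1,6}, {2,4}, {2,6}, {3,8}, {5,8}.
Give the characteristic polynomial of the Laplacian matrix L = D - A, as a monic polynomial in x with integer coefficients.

x^9 - 16x^8 + 103x^7 - 344x^6 + 642x^5 - 674x^4 + 381x^3 - 102x^2 + 9x

Each diagonal entry of L is the vertex degree and each off-diagonal entry is -1 where an edge is present, 0 otherwise; in the order [0, 1, 2, 3, 4, 5, 6, 7, 8] the diagonal is [3, 1, 2, 1, 2, 1, 2, 1, 3]. L has integer entries, so p(x) = det(xI - L) has integer coefficients. Expanding the determinant yields x^9 - 16x^8 + 103x^7 - 344x^6 + 642x^5 - 674x^4 + 381x^3 - 102x^2 + 9x. The constant term is 0 because L is singular (the all-ones vector lies in its kernel). There is one zero in the spectrum, matching the 1 component. The largest eigenvalue, 4.6437, is at most the vertex count 9.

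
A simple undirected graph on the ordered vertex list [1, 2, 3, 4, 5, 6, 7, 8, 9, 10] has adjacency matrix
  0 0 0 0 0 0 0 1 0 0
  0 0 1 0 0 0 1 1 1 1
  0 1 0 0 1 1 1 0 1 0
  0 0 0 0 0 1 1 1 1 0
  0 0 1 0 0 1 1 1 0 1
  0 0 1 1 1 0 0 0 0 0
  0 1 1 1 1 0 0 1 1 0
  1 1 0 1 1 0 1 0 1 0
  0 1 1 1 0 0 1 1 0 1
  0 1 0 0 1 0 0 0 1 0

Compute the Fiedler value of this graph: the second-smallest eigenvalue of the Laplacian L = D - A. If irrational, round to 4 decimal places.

0.9146

Each diagonal entry of L is the vertex degree and each off-diagonal entry is -1 where an edge is present, 0 otherwise; in the order [1, 2, 3, 4, 5, 6, 7, 8, 9, 10] the diagonal is [1, 5, 5, 4, 5, 3, 6, 6, 6, 3]. Computing the eigenvalues of L and sorting gives [0, 0.9146, 2.3693, 3.2779, 4.0523, 5.0623, 5.9834, 6.9669, 7.3337, 8.0396]. The Fiedler value lambda_2 = 0.9146 is strictly positive, so the graph is connected. The largest eigenvalue, 8.0396, is at most the vertex count 10. There is one zero in the spectrum, matching the 1 component.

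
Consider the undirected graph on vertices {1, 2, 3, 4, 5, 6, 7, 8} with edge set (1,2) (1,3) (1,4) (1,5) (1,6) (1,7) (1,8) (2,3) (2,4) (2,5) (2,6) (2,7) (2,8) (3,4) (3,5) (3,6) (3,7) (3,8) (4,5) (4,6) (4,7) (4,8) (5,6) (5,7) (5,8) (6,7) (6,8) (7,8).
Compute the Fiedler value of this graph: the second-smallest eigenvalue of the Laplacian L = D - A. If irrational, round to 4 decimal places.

Reading degrees in the order [1, 2, 3, 4, 5, 6, 7, 8] gives [7, 7, 7, 7, 7, 7, 7, 7]; set D = diag(7, 7, 7, 7, 7, 7, 7, 7) and form L = D - A. The sorted Laplacian eigenvalues are [0, 8, 8, 8, 8, 8, 8, 8]; the algebraic connectivity is the second entry, 8. The largest eigenvalue, 8, is at most the vertex count 8.

8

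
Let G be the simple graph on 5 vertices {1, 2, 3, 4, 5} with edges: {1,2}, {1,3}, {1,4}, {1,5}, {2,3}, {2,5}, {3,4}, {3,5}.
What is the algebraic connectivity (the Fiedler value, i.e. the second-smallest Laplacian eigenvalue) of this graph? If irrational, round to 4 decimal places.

2

Each diagonal entry of L is the vertex degree and each off-diagonal entry is -1 where an edge is present, 0 otherwise; in the order [1, 2, 3, 4, 5] the diagonal is [4, 3, 4, 2, 3]. The sorted Laplacian eigenvalues are [0, 2, 4, 5, 5]; the algebraic connectivity is the second entry, 2. The eigenvalues sum to 16, which equals trace(L) = 2|E|.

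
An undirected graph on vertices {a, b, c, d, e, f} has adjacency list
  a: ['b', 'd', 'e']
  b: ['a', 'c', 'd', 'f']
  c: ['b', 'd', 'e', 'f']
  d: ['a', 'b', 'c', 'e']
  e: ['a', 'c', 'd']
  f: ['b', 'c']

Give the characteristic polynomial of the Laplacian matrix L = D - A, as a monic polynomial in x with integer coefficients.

With the vertex order [a, b, c, d, e, f], the degrees are [3, 4, 4, 4, 3, 2], giving D = diag(3, 4, 4, 4, 3, 2) and L = D - A. Computing det(xI - L) by cofactor expansion (or equivalently via sum-over-permutations) gives x^6 - 20x^5 + 155x^4 - 578x^3 + 1027x^2 - 684x. The constant term is 0 because L is singular (the all-ones vector lies in its kernel). There is one zero in the spectrum, matching the 1 component.

x^6 - 20x^5 + 155x^4 - 578x^3 + 1027x^2 - 684x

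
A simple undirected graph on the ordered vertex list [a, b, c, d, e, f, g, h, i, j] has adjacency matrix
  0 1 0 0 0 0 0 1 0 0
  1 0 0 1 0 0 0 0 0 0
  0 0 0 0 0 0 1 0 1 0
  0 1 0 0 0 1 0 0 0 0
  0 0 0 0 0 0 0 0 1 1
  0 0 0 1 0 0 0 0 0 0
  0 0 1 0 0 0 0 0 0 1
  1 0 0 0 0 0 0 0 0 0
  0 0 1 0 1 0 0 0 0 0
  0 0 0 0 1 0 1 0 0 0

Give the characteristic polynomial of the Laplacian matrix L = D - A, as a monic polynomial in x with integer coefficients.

Each diagonal entry of L is the vertex degree and each off-diagonal entry is -1 where an edge is present, 0 otherwise; in the order [a, b, c, d, e, f, g, h, i, j] the diagonal is [2, 2, 2, 2, 2, 1, 2, 1, 2, 2]. Computing det(xI - L) by cofactor expansion (or equivalently via sum-over-permutations) gives x^10 - 18x^9 + 136x^8 - 560x^7 + 1365x^6 - 2000x^5 + 1700x^4 - 750x^3 + 125x^2. Since p(0) = det(-L) = 0, x divides p(x). The largest eigenvalue, 3.6180, is at most the vertex count 10. There are 2 zeros in the spectrum, matching the 2 components.

x^10 - 18x^9 + 136x^8 - 560x^7 + 1365x^6 - 2000x^5 + 1700x^4 - 750x^3 + 125x^2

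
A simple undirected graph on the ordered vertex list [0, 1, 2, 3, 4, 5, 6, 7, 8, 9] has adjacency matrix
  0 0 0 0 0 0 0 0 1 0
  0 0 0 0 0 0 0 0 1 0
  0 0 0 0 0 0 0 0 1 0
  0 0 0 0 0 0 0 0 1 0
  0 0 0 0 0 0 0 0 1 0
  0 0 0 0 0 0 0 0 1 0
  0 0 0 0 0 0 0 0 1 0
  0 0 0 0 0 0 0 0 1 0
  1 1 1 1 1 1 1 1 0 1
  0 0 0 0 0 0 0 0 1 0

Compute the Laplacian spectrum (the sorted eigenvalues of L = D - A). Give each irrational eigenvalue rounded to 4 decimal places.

Reading degrees in the order [0, 1, 2, 3, 4, 5, 6, 7, 8, 9] gives [1, 1, 1, 1, 1, 1, 1, 1, 9, 1]; set D = diag(1, 1, 1, 1, 1, 1, 1, 1, 9, 1) and form L = D - A. Diagonalising L (or applying a numerical eigensolver to the 10x10 matrix) gives the spectrum above. The single zero eigenvalue shows the graph is connected. By the matrix-tree theorem the graph has (1/10) * product of the nonzero eigenvalues = 1 spanning tree. The eigenvalues sum to 18, which equals trace(L) = 2|E|.

[0, 1, 1, 1, 1, 1, 1, 1, 1, 10]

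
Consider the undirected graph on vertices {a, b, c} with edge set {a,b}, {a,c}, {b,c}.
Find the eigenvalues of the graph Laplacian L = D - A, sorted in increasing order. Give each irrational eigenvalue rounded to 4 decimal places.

[0, 3, 3]

With the vertex order [a, b, c], the degrees are [2, 2, 2], giving D = diag(2, 2, 2) and L = D - A. L is symmetric positive semidefinite, so every eigenvalue is real and nonnegative. The single zero eigenvalue shows the graph is connected.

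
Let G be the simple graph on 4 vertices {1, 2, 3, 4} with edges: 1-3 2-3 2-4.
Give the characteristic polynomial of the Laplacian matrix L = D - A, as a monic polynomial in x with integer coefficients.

x^4 - 6x^3 + 10x^2 - 4x

With the vertex order [1, 2, 3, 4], the degrees are [1, 2, 2, 1], giving D = diag(1, 2, 2, 1) and L = D - A. Computing det(xI - L) by cofactor expansion (or equivalently via sum-over-permutations) gives x^4 - 6x^3 + 10x^2 - 4x. The constant term is 0 because L is singular (the all-ones vector lies in its kernel).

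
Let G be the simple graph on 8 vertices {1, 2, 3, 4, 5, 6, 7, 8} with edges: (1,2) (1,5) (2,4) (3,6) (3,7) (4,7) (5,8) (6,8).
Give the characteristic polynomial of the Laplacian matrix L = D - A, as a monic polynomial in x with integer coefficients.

x^8 - 16x^7 + 104x^6 - 352x^5 + 660x^4 - 672x^3 + 336x^2 - 64x

Reading degrees in the order [1, 2, 3, 4, 5, 6, 7, 8] gives [2, 2, 2, 2, 2, 2, 2, 2]; set D = diag(2, 2, 2, 2, 2, 2, 2, 2) and form L = D - A. Computing det(xI - L) by cofactor expansion (or equivalently via sum-over-permutations) gives x^8 - 16x^7 + 104x^6 - 352x^5 + 660x^4 - 672x^3 + 336x^2 - 64x. Since p(0) = det(-L) = 0, x divides p(x). There is one zero in the spectrum, matching the 1 component.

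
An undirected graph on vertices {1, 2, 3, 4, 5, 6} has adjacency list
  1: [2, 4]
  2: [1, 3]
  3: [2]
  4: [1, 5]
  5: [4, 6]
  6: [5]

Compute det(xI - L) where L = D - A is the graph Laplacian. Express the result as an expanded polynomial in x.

x^6 - 10x^5 + 36x^4 - 56x^3 + 35x^2 - 6x

With the vertex order [1, 2, 3, 4, 5, 6], the degrees are [2, 2, 1, 2, 2, 1], giving D = diag(2, 2, 1, 2, 2, 1) and L = D - A. Computing det(xI - L) by cofactor expansion (or equivalently via sum-over-permutations) gives x^6 - 10x^5 + 36x^4 - 56x^3 + 35x^2 - 6x. The coefficient of x^5 equals -trace(L) = -10, matching the sum of degrees. There is one zero in the spectrum, matching the 1 component.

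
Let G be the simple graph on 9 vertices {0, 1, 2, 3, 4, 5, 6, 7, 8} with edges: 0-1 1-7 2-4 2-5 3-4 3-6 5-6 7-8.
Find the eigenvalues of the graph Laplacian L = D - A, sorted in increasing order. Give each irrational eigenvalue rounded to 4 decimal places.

[0, 0, 0.5858, 1.3820, 1.3820, 2, 3.4142, 3.6180, 3.6180]

Reading degrees in the order [0, 1, 2, 3, 4, 5, 6, 7, 8] gives [1, 2, 2, 2, 2, 2, 2, 2, 1]; set D = diag(1, 2, 2, 2, 2, 2, 2, 2, 1) and form L = D - A. The multiplicity of 0 as a Laplacian eigenvalue equals the number of connected components. The 2 zero eigenvalues correspond to the 2 connected components. There are 2 zeros in the spectrum, matching the 2 components.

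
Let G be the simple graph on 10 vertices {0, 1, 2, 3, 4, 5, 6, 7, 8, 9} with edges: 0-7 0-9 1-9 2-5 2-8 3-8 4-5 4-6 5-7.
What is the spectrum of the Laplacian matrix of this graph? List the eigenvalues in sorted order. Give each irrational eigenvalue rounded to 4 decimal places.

Each diagonal entry of L is the vertex degree and each off-diagonal entry is -1 where an edge is present, 0 otherwise; in the order [0, 1, 2, 3, 4, 5, 6, 7, 8, 9] the diagonal is [2, 1, 2, 1, 2, 3, 1, 2, 2, 2]. L is symmetric positive semidefinite, so every eigenvalue is real and nonnegative. The single zero eigenvalue shows the graph is connected. By the matrix-tree theorem the graph has (1/10) * product of the nonzero eigenvalues = 1 spanning tree.

[0, 0.1479, 0.2814, 0.7873, 1.2931, 2, 2.4631, 3.0926, 3.4687, 4.4659]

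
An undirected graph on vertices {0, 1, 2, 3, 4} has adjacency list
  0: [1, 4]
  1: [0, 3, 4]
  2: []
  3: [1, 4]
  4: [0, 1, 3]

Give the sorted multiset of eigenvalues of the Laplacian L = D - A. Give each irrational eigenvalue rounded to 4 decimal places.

[0, 0, 2, 4, 4]

Each diagonal entry of L is the vertex degree and each off-diagonal entry is -1 where an edge is present, 0 otherwise; in the order [0, 1, 2, 3, 4] the diagonal is [2, 3, 0, 2, 3]. Since every row of L sums to 0, the all-ones vector is in the kernel and 0 is an eigenvalue. The 2 zero eigenvalues correspond to the 2 connected components. The eigenvalues sum to 10, which equals trace(L) = 2|E|.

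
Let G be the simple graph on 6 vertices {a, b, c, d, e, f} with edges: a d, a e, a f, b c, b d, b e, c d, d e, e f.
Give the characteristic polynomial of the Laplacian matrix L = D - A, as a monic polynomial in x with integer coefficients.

With the vertex order [a, b, c, d, e, f], the degrees are [3, 3, 2, 4, 4, 2], giving D = diag(3, 3, 2, 4, 4, 2) and L = D - A. L has integer entries, so p(x) = det(xI - L) has integer coefficients. Expanding the determinant yields x^6 - 18x^5 + 124x^4 - 404x^3 + 611x^2 - 330x. The coefficient of x^5 equals -trace(L) = -18, matching the sum of degrees. The eigenvalues sum to 18, which equals trace(L) = 2|E|.

x^6 - 18x^5 + 124x^4 - 404x^3 + 611x^2 - 330x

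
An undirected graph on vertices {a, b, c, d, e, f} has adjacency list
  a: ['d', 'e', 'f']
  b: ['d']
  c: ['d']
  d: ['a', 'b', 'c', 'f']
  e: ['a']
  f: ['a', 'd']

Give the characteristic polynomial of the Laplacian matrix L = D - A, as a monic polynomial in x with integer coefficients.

x^6 - 12x^5 + 50x^4 - 88x^3 + 67x^2 - 18x

Reading degrees in the order [a, b, c, d, e, f] gives [3, 1, 1, 4, 1, 2]; set D = diag(3, 1, 1, 4, 1, 2) and form L = D - A. Computing det(xI - L) by cofactor expansion (or equivalently via sum-over-permutations) gives x^6 - 12x^5 + 50x^4 - 88x^3 + 67x^2 - 18x. The coefficient of x^5 equals -trace(L) = -12, matching the sum of degrees.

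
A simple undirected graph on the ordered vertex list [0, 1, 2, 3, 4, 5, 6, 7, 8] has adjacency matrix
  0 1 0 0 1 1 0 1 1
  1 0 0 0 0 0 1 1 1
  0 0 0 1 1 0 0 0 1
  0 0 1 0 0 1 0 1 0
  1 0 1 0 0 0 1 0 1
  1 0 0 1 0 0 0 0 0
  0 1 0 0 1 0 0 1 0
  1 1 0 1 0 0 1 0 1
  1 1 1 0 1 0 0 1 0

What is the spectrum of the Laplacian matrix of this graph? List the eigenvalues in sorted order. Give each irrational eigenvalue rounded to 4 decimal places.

Each diagonal entry of L is the vertex degree and each off-diagonal entry is -1 where an edge is present, 0 otherwise; in the order [0, 1, 2, 3, 4, 5, 6, 7, 8] the diagonal is [5, 4, 3, 3, 4, 2, 3, 5, 5]. Diagonalising L (or applying a numerical eigensolver to the 9x9 matrix) gives the spectrum above. The single zero eigenvalue shows the graph is connected. By the matrix-tree theorem the graph has (1/9) * product of the nonzero eigenvalues = 4664 spanning trees.

[0, 1.4533, 2.2156, 3.1651, 3.4937, 4.7172, 5.7230, 6.2948, 6.9373]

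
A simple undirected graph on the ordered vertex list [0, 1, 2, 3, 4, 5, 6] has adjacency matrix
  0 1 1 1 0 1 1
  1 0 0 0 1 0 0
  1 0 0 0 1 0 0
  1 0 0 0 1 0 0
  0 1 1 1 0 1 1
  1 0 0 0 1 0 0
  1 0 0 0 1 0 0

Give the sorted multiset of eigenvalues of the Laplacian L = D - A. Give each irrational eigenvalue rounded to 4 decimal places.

With the vertex order [0, 1, 2, 3, 4, 5, 6], the degrees are [5, 2, 2, 2, 5, 2, 2], giving D = diag(5, 2, 2, 2, 5, 2, 2) and L = D - A. Diagonalising L (or applying a numerical eigensolver to the 7x7 matrix) gives the spectrum above. The eigenvalues sum to 20, which equals trace(L) = 2|E|. By the matrix-tree theorem the graph has (1/7) * product of the nonzero eigenvalues = 80 spanning trees.

[0, 2, 2, 2, 2, 5, 7]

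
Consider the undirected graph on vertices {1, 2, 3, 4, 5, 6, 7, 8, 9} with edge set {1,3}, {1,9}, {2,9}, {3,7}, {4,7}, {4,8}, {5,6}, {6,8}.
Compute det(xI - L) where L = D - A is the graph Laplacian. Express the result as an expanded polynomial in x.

x^9 - 16x^8 + 105x^7 - 364x^6 + 715x^5 - 792x^4 + 462x^3 - 120x^2 + 9x

With the vertex order [1, 2, 3, 4, 5, 6, 7, 8, 9], the degrees are [2, 1, 2, 2, 1, 2, 2, 2, 2], giving D = diag(2, 1, 2, 2, 1, 2, 2, 2, 2) and L = D - A. L has integer entries, so p(x) = det(xI - L) has integer coefficients. Expanding the determinant yields x^9 - 16x^8 + 105x^7 - 364x^6 + 715x^5 - 792x^4 + 462x^3 - 120x^2 + 9x. The constant term is 0 because L is singular (the all-ones vector lies in its kernel). There is one zero in the spectrum, matching the 1 component. The largest eigenvalue, 3.8794, is at most the vertex count 9.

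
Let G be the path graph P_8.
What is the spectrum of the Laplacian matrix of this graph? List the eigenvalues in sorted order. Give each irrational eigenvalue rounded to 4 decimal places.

[0, 0.1522, 0.5858, 1.2346, 2, 2.7654, 3.4142, 3.8478]

The graph has 8 vertices and degree multiset [2, 2, 2, 2, 2, 2, 1, 1]; D is the diagonal matrix of degrees and L = D - A. L is symmetric positive semidefinite, so every eigenvalue is real and nonnegative. The eigenvalues sum to 14, which equals trace(L) = 2|E|.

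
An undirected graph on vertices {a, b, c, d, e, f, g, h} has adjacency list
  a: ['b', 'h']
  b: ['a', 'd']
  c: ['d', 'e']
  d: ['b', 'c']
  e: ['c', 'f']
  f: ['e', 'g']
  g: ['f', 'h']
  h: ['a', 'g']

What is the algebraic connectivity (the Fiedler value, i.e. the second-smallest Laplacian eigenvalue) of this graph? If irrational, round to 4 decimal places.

With the vertex order [a, b, c, d, e, f, g, h], the degrees are [2, 2, 2, 2, 2, 2, 2, 2], giving D = diag(2, 2, 2, 2, 2, 2, 2, 2) and L = D - A. Computing the eigenvalues of L and sorting gives [0, 0.5858, 0.5858, 2, 2, 3.4142, 3.4142, 4]. The Fiedler value lambda_2 = 0.5858 is strictly positive, so the graph is connected. By the matrix-tree theorem the graph has (1/8) * product of the nonzero eigenvalues = 8 spanning trees. The eigenvalues sum to 16, which equals trace(L) = 2|E|.

0.5858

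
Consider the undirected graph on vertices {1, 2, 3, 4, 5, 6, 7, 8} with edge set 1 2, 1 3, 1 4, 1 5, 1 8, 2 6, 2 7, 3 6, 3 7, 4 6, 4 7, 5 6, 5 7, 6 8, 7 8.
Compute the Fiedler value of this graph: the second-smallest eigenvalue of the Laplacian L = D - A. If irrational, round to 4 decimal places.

Reading degrees in the order [1, 2, 3, 4, 5, 6, 7, 8] gives [5, 3, 3, 3, 3, 5, 5, 3]; set D = diag(5, 3, 3, 3, 3, 5, 5, 3) and form L = D - A. Computing the eigenvalues of L and sorting gives [0, 3, 3, 3, 3, 5, 5, 8]. The Fiedler value lambda_2 = 3 is strictly positive, so the graph is connected. The largest eigenvalue, 8, is at most the vertex count 8.

3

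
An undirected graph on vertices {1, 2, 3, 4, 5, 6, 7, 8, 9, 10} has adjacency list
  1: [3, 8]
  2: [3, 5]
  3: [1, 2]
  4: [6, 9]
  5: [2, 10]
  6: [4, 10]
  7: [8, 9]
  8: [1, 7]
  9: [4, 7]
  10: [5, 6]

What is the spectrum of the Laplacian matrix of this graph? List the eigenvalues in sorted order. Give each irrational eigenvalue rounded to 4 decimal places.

[0, 0.3820, 0.3820, 1.3820, 1.3820, 2.6180, 2.6180, 3.6180, 3.6180, 4]

Reading degrees in the order [1, 2, 3, 4, 5, 6, 7, 8, 9, 10] gives [2, 2, 2, 2, 2, 2, 2, 2, 2, 2]; set D = diag(2, 2, 2, 2, 2, 2, 2, 2, 2, 2) and form L = D - A. The multiplicity of 0 as a Laplacian eigenvalue equals the number of connected components. The single zero eigenvalue shows the graph is connected. By the matrix-tree theorem the graph has (1/10) * product of the nonzero eigenvalues = 10 spanning trees.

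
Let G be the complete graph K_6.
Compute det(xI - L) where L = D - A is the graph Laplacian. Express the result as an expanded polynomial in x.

x^6 - 30x^5 + 360x^4 - 2160x^3 + 6480x^2 - 7776x

The graph has 6 vertices and degree multiset [5, 5, 5, 5, 5, 5]; D is the diagonal matrix of degrees and L = D - A. L has integer entries, so p(x) = det(xI - L) has integer coefficients. Expanding the determinant yields x^6 - 30x^5 + 360x^4 - 2160x^3 + 6480x^2 - 7776x. The coefficient of x^5 equals -trace(L) = -30, matching the sum of degrees. There is one zero in the spectrum, matching the 1 component. The largest eigenvalue, 6, is at most the vertex count 6.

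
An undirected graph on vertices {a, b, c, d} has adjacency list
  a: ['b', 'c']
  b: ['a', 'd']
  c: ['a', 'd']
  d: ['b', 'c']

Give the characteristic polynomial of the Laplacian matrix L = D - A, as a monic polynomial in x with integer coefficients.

Reading degrees in the order [a, b, c, d] gives [2, 2, 2, 2]; set D = diag(2, 2, 2, 2) and form L = D - A. L has integer entries, so p(x) = det(xI - L) has integer coefficients. Expanding the determinant yields x^4 - 8x^3 + 20x^2 - 16x. Since p(0) = det(-L) = 0, x divides p(x). The eigenvalues sum to 8, which equals trace(L) = 2|E|.

x^4 - 8x^3 + 20x^2 - 16x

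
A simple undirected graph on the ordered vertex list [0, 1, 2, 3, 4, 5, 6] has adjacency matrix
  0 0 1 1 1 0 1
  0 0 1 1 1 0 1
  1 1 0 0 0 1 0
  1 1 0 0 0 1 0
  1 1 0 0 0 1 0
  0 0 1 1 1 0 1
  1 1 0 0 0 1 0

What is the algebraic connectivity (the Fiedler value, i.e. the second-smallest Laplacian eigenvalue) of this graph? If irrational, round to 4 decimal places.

With the vertex order [0, 1, 2, 3, 4, 5, 6], the degrees are [4, 4, 3, 3, 3, 4, 3], giving D = diag(4, 4, 3, 3, 3, 4, 3) and L = D - A. Computing the eigenvalues of L and sorting gives [0, 3, 3, 3, 4, 4, 7]. The Fiedler value lambda_2 = 3 is strictly positive, so the graph is connected. By the matrix-tree theorem the graph has (1/7) * product of the nonzero eigenvalues = 432 spanning trees. There is one zero in the spectrum, matching the 1 component.

3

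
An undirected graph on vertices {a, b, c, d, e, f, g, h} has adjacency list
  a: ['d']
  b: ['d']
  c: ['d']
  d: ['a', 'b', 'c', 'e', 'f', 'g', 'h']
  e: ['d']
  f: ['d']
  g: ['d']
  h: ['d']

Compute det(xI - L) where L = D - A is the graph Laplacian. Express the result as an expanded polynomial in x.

x^8 - 14x^7 + 63x^6 - 140x^5 + 175x^4 - 126x^3 + 49x^2 - 8x

With the vertex order [a, b, c, d, e, f, g, h], the degrees are [1, 1, 1, 7, 1, 1, 1, 1], giving D = diag(1, 1, 1, 7, 1, 1, 1, 1) and L = D - A. Computing det(xI - L) by cofactor expansion (or equivalently via sum-over-permutations) gives x^8 - 14x^7 + 63x^6 - 140x^5 + 175x^4 - 126x^3 + 49x^2 - 8x. The constant term is 0 because L is singular (the all-ones vector lies in its kernel). The eigenvalues sum to 14, which equals trace(L) = 2|E|.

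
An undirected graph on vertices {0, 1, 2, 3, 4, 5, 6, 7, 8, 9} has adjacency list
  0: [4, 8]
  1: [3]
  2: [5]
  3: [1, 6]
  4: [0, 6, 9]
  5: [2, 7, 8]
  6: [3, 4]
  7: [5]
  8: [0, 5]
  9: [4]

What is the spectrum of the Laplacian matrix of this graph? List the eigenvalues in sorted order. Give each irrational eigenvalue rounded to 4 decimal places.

Each diagonal entry of L is the vertex degree and each off-diagonal entry is -1 where an edge is present, 0 otherwise; in the order [0, 1, 2, 3, 4, 5, 6, 7, 8, 9] the diagonal is [2, 1, 1, 2, 3, 3, 2, 1, 2, 1]. The multiplicity of 0 as a Laplacian eigenvalue equals the number of connected components. The single zero eigenvalue shows the graph is connected. There is one zero in the spectrum, matching the 1 component.

[0, 0.1257, 0.4097, 1, 1, 1.4295, 2.4234, 3.0954, 4.0925, 4.4238]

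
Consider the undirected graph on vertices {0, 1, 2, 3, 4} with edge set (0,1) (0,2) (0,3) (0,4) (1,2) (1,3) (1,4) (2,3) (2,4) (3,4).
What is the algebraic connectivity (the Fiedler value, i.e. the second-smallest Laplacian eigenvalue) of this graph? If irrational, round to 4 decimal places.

5

Reading degrees in the order [0, 1, 2, 3, 4] gives [4, 4, 4, 4, 4]; set D = diag(4, 4, 4, 4, 4) and form L = D - A. The smallest Laplacian eigenvalue is always 0. The next one, lambda_2 = 5, measures how hard the graph is to disconnect: larger values mean better connectivity. The largest eigenvalue, 5, is at most the vertex count 5. There is one zero in the spectrum, matching the 1 component.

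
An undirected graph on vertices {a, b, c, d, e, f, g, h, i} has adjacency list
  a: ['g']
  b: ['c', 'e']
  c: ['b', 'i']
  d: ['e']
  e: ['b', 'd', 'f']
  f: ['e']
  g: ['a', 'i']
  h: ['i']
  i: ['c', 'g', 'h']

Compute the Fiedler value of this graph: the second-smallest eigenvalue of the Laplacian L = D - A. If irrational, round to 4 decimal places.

Reading degrees in the order [a, b, c, d, e, f, g, h, i] gives [1, 2, 2, 1, 3, 1, 2, 1, 3]; set D = diag(1, 2, 2, 1, 3, 1, 2, 1, 3) and form L = D - A. The smallest Laplacian eigenvalue is always 0. The next one, lambda_2 = 0.1538, measures how hard the graph is to disconnect: larger values mean better connectivity. By the matrix-tree theorem the graph has (1/9) * product of the nonzero eigenvalues = 1 spanning tree. There is one zero in the spectrum, matching the 1 component.

0.1538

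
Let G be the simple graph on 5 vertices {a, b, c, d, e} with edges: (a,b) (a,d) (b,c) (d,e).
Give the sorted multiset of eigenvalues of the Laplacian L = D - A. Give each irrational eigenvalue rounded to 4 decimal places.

[0, 0.3820, 1.3820, 2.6180, 3.6180]

Each diagonal entry of L is the vertex degree and each off-diagonal entry is -1 where an edge is present, 0 otherwise; in the order [a, b, c, d, e] the diagonal is [2, 2, 1, 2, 1]. Since every row of L sums to 0, the all-ones vector is in the kernel and 0 is an eigenvalue. The single zero eigenvalue shows the graph is connected.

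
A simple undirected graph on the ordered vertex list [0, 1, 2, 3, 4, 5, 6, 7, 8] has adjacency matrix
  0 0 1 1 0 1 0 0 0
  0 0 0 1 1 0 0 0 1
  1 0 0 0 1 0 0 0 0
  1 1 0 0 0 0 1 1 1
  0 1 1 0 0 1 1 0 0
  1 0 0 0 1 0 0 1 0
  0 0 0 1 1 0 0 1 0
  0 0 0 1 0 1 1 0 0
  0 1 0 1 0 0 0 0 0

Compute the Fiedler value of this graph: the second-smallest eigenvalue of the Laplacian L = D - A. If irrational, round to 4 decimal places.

With the vertex order [0, 1, 2, 3, 4, 5, 6, 7, 8], the degrees are [3, 3, 2, 5, 4, 3, 3, 3, 2], giving D = diag(3, 3, 2, 5, 4, 3, 3, 3, 2) and L = D - A. The sorted Laplacian eigenvalues are [0, 1.1381, 1.6231, 2.5438, 3, 3.5730, 3.9450, 5.8334, 6.3436]; the algebraic connectivity is the second entry, 1.1381. There is one zero in the spectrum, matching the 1 component.

1.1381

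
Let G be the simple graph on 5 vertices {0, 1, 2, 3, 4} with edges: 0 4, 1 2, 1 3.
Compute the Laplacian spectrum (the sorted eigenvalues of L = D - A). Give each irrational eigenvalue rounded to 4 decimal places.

Reading degrees in the order [0, 1, 2, 3, 4] gives [1, 2, 1, 1, 1]; set D = diag(1, 2, 1, 1, 1) and form L = D - A. Since every row of L sums to 0, the all-ones vector is in the kernel and 0 is an eigenvalue. The 2 zero eigenvalues correspond to the 2 connected components.

[0, 0, 1, 2, 3]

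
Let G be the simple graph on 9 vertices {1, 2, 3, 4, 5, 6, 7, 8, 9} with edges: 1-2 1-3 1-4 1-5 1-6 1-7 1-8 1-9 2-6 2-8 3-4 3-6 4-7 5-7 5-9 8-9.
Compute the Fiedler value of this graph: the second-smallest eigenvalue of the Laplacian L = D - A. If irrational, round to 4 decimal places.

Reading degrees in the order [1, 2, 3, 4, 5, 6, 7, 8, 9] gives [8, 3, 3, 3, 3, 3, 3, 3, 3]; set D = diag(8, 3, 3, 3, 3, 3, 3, 3, 3) and form L = D - A. The sorted Laplacian eigenvalues are [0, 1.5858, 1.5858, 3, 3, 4.4142, 4.4142, 5, 9]; the algebraic connectivity is the second entry, 1.5858.

1.5858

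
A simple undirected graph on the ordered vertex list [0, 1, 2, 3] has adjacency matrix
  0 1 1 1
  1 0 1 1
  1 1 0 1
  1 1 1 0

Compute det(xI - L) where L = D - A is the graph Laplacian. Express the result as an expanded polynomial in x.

x^4 - 12x^3 + 48x^2 - 64x

With the vertex order [0, 1, 2, 3], the degrees are [3, 3, 3, 3], giving D = diag(3, 3, 3, 3) and L = D - A. L has integer entries, so p(x) = det(xI - L) has integer coefficients. Expanding the determinant yields x^4 - 12x^3 + 48x^2 - 64x. The coefficient of x^3 equals -trace(L) = -12, matching the sum of degrees. By the matrix-tree theorem the graph has (1/4) * product of the nonzero eigenvalues = 16 spanning trees. The largest eigenvalue, 4, is at most the vertex count 4.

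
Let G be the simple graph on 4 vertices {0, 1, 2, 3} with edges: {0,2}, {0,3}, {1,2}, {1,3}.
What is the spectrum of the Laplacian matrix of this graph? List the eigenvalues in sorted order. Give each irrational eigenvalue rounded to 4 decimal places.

With the vertex order [0, 1, 2, 3], the degrees are [2, 2, 2, 2], giving D = diag(2, 2, 2, 2) and L = D - A. Since every row of L sums to 0, the all-ones vector is in the kernel and 0 is an eigenvalue.

[0, 2, 2, 4]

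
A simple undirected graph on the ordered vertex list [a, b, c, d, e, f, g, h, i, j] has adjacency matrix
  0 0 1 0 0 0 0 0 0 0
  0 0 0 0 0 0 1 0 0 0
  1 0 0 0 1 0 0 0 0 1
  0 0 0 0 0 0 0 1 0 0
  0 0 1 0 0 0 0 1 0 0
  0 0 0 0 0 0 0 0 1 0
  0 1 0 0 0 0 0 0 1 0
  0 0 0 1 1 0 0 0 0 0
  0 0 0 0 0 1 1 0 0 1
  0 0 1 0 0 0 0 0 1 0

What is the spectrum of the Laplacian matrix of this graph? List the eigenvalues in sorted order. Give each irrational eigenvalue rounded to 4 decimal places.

With the vertex order [a, b, c, d, e, f, g, h, i, j], the degrees are [1, 1, 3, 1, 2, 1, 2, 2, 3, 2], giving D = diag(1, 1, 3, 1, 2, 1, 2, 2, 3, 2) and L = D - A. Since every row of L sums to 0, the all-ones vector is in the kernel and 0 is an eigenvalue.

[0, 0.1378, 0.4258, 0.6323, 1.3282, 1.5820, 2.3435, 3.0242, 3.9923, 4.5340]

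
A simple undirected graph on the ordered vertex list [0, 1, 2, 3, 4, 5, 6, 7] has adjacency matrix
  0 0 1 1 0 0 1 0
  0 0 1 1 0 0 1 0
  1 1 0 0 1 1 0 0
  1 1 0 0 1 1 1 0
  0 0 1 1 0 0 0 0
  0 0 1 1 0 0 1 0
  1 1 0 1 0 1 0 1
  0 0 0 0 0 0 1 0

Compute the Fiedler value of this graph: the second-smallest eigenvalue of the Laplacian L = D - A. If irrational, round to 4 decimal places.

Each diagonal entry of L is the vertex degree and each off-diagonal entry is -1 where an edge is present, 0 otherwise; in the order [0, 1, 2, 3, 4, 5, 6, 7] the diagonal is [3, 3, 4, 5, 2, 3, 5, 1]. The sorted Laplacian eigenvalues are [0, 0.8867, 2.0426, 3, 3, 4.1079, 6.2075, 6.7553]; the algebraic connectivity is the second entry, 0.8867. There is one zero in the spectrum, matching the 1 component.

0.8867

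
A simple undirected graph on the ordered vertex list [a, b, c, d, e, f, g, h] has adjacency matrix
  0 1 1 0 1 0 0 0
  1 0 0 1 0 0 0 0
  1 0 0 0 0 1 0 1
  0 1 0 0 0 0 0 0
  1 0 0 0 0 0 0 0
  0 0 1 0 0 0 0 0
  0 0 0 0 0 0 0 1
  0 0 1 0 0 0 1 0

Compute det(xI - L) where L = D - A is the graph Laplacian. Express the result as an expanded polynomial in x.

Reading degrees in the order [a, b, c, d, e, f, g, h] gives [3, 2, 3, 1, 1, 1, 1, 2]; set D = diag(3, 2, 3, 1, 1, 1, 1, 2) and form L = D - A. L has integer entries, so p(x) = det(xI - L) has integer coefficients. Expanding the determinant yields x^8 - 14x^7 + 76x^6 - 204x^5 + 286x^4 - 204x^3 + 68x^2 - 8x. The coefficient of x^7 equals -trace(L) = -14, matching the sum of degrees.

x^8 - 14x^7 + 76x^6 - 204x^5 + 286x^4 - 204x^3 + 68x^2 - 8x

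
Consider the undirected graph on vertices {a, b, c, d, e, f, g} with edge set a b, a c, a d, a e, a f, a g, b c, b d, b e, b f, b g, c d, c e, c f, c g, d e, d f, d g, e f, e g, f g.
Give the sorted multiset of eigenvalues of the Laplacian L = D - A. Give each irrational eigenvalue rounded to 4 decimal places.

Reading degrees in the order [a, b, c, d, e, f, g] gives [6, 6, 6, 6, 6, 6, 6]; set D = diag(6, 6, 6, 6, 6, 6, 6) and form L = D - A. The multiplicity of 0 as a Laplacian eigenvalue equals the number of connected components. There is one zero in the spectrum, matching the 1 component.

[0, 7, 7, 7, 7, 7, 7]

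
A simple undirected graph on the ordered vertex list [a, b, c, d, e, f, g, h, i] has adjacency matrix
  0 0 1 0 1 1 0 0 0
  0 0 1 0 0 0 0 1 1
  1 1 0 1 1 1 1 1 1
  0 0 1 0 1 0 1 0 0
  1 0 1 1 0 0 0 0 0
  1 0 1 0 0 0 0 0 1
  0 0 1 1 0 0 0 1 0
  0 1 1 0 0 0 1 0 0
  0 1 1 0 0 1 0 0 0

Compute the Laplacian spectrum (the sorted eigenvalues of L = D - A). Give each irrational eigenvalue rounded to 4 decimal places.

Reading degrees in the order [a, b, c, d, e, f, g, h, i] gives [3, 3, 8, 3, 3, 3, 3, 3, 3]; set D = diag(3, 3, 8, 3, 3, 3, 3, 3, 3) and form L = D - A. L is symmetric positive semidefinite, so every eigenvalue is real and nonnegative. The single zero eigenvalue shows the graph is connected. There is one zero in the spectrum, matching the 1 component.

[0, 1.5858, 1.5858, 3, 3, 4.4142, 4.4142, 5, 9]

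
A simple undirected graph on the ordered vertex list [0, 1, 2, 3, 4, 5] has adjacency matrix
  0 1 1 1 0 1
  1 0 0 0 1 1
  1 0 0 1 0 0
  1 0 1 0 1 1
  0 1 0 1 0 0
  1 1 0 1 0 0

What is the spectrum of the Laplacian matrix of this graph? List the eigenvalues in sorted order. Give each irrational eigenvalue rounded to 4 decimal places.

[0, 1.6072, 2.3023, 3.6405, 4.8631, 5.5869]

With the vertex order [0, 1, 2, 3, 4, 5], the degrees are [4, 3, 2, 4, 2, 3], giving D = diag(4, 3, 2, 4, 2, 3) and L = D - A. The multiplicity of 0 as a Laplacian eigenvalue equals the number of connected components. The single zero eigenvalue shows the graph is connected. There is one zero in the spectrum, matching the 1 component.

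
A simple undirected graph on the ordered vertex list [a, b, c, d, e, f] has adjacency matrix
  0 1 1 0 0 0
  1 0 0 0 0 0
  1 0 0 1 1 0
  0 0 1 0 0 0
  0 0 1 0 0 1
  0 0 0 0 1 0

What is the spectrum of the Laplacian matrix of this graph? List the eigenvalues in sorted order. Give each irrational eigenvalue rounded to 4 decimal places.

With the vertex order [a, b, c, d, e, f], the degrees are [2, 1, 3, 1, 2, 1], giving D = diag(2, 1, 3, 1, 2, 1) and L = D - A. Since every row of L sums to 0, the all-ones vector is in the kernel and 0 is an eigenvalue. The single zero eigenvalue shows the graph is connected.

[0, 0.3820, 0.6972, 2, 2.6180, 4.3028]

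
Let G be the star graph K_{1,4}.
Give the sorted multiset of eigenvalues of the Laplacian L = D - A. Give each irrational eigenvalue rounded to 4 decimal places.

The graph has 5 vertices and degree multiset [4, 1, 1, 1, 1]; D is the diagonal matrix of degrees and L = D - A. Diagonalising L (or applying a numerical eigensolver to the 5x5 matrix) gives the spectrum above. There is one zero in the spectrum, matching the 1 component.

[0, 1, 1, 1, 5]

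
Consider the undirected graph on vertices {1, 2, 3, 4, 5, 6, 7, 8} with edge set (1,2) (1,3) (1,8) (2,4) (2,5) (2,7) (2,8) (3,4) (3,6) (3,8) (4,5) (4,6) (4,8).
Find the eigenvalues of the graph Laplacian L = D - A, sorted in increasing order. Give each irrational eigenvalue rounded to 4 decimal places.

With the vertex order [1, 2, 3, 4, 5, 6, 7, 8], the degrees are [3, 5, 4, 5, 2, 2, 1, 4], giving D = diag(3, 5, 4, 5, 2, 2, 1, 4) and L = D - A. Since every row of L sums to 0, the all-ones vector is in the kernel and 0 is an eigenvalue. The single zero eigenvalue shows the graph is connected. There is one zero in the spectrum, matching the 1 component. The eigenvalues sum to 26, which equals trace(L) = 2|E|.

[0, 0.8735, 1.7019, 2, 4.1407, 4.8150, 5.8638, 6.6050]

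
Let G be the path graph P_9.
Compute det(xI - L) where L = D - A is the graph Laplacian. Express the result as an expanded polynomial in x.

The graph has 9 vertices and degree multiset [2, 2, 2, 2, 2, 2, 2, 1, 1]; D is the diagonal matrix of degrees and L = D - A. L has integer entries, so p(x) = det(xI - L) has integer coefficients. Expanding the determinant yields x^9 - 16x^8 + 105x^7 - 364x^6 + 715x^5 - 792x^4 + 462x^3 - 120x^2 + 9x. Since p(0) = det(-L) = 0, x divides p(x).

x^9 - 16x^8 + 105x^7 - 364x^6 + 715x^5 - 792x^4 + 462x^3 - 120x^2 + 9x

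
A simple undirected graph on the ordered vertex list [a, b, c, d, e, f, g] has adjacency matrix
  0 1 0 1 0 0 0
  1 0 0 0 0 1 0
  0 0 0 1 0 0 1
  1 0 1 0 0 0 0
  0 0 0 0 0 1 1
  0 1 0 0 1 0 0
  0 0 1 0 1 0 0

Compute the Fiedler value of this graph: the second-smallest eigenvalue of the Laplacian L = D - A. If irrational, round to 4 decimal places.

Each diagonal entry of L is the vertex degree and each off-diagonal entry is -1 where an edge is present, 0 otherwise; in the order [a, b, c, d, e, f, g] the diagonal is [2, 2, 2, 2, 2, 2, 2]. The smallest Laplacian eigenvalue is always 0. The next one, lambda_2 = 0.7530, measures how hard the graph is to disconnect: larger values mean better connectivity. The largest eigenvalue, 3.8019, is at most the vertex count 7.

0.7530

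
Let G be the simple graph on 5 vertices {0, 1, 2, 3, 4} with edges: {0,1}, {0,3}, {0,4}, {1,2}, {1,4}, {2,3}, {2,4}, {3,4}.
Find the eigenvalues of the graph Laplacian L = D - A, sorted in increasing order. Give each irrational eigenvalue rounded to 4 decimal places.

Reading degrees in the order [0, 1, 2, 3, 4] gives [3, 3, 3, 3, 4]; set D = diag(3, 3, 3, 3, 4) and form L = D - A. Diagonalising L (or applying a numerical eigensolver to the 5x5 matrix) gives the spectrum above. The largest eigenvalue, 5, is at most the vertex count 5.

[0, 3, 3, 5, 5]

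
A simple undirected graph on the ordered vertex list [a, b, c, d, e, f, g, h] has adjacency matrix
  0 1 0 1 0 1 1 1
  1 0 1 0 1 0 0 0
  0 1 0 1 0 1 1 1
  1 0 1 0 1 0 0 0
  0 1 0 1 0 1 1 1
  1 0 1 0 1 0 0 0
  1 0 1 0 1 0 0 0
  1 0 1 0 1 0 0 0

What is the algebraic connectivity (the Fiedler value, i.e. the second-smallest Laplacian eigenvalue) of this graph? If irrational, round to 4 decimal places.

3

With the vertex order [a, b, c, d, e, f, g, h], the degrees are [5, 3, 5, 3, 5, 3, 3, 3], giving D = diag(5, 3, 5, 3, 5, 3, 3, 3) and L = D - A. The smallest Laplacian eigenvalue is always 0. The next one, lambda_2 = 3, measures how hard the graph is to disconnect: larger values mean better connectivity.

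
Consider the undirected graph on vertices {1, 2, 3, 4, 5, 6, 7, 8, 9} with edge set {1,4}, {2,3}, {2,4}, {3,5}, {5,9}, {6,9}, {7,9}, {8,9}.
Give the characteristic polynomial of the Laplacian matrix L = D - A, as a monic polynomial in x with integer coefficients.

x^9 - 16x^8 + 102x^7 - 336x^6 + 621x^5 - 654x^4 + 377x^3 - 104x^2 + 9x

Each diagonal entry of L is the vertex degree and each off-diagonal entry is -1 where an edge is present, 0 otherwise; in the order [1, 2, 3, 4, 5, 6, 7, 8, 9] the diagonal is [1, 2, 2, 2, 2, 1, 1, 1, 4]. Computing det(xI - L) by cofactor expansion (or equivalently via sum-over-permutations) gives x^9 - 16x^8 + 102x^7 - 336x^6 + 621x^5 - 654x^4 + 377x^3 - 104x^2 + 9x. The coefficient of x^8 equals -trace(L) = -16, matching the sum of degrees. There is one zero in the spectrum, matching the 1 component.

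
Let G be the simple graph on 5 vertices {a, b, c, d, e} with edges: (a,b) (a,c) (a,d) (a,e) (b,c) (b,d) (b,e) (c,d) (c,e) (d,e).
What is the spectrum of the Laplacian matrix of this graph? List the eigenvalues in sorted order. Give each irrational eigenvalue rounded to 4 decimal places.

[0, 5, 5, 5, 5]

Each diagonal entry of L is the vertex degree and each off-diagonal entry is -1 where an edge is present, 0 otherwise; in the order [a, b, c, d, e] the diagonal is [4, 4, 4, 4, 4]. Diagonalising L (or applying a numerical eigensolver to the 5x5 matrix) gives the spectrum above. The single zero eigenvalue shows the graph is connected. The largest eigenvalue, 5, is at most the vertex count 5. There is one zero in the spectrum, matching the 1 component.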